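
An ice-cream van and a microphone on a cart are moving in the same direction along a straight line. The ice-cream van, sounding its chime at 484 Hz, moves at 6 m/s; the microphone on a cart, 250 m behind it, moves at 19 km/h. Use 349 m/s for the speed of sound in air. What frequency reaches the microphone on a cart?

483 Hz

19 km/h = 5.278 m/s.
The microphone on a cart is behind, so the ice-cream van is moving away from it while the microphone on a cart is moving toward the ice-cream van.
Both move, so f' = f · (v + v_o)/(v + v_s).
f' = 484 × (349 + 5.278)/(349 + 6) = 484 × 354.28/355 ≈ 483 Hz.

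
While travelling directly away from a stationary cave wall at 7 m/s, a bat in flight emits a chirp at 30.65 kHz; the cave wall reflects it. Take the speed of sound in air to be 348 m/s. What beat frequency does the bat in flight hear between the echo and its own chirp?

The cave wall receives the sound from a moving source: f₁ = f₀ · v/(v + v_e) = 30.65 × 348/355 ≈ 30.046 kHz.
On the return leg the bat in flight is a moving observer: f₂ = f₁ · (v − v_e)/v = 30.046 × 341/348 ≈ 29.441 kHz.
Beat against the emitted tone (with f₀ = 30650 Hz): |f₂ − f₀| = 2v_e·f₀/(v + v_e) = 2 × 7 × 30650/355 ≈ 1209 Hz.

1209 Hz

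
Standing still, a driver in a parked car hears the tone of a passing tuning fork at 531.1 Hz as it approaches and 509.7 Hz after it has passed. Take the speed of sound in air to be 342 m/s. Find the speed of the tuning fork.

f₁/f₂ = (v + v_s)/(v − v_s), so v_s = v · (f₁ − f₂)/(f₁ + f₂).
v_s = 342 × (531.1 − 509.7)/(531.1 + 509.7) = 342 × 21.4/1040.8 ≈ 7.0 m/s.

7.0 m/s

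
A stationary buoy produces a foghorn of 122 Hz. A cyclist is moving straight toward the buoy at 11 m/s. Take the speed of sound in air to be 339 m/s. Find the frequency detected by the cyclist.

126 Hz

Only the observer moves, toward the source, so f' = f · (v + v_o)/v.
f' = 122 × (339 + 11)/339 = 122 × 350/339 ≈ 126 Hz.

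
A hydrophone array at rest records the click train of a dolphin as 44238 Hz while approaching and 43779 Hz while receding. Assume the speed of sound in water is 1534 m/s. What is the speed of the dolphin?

8.0 m/s

f₁/f₂ = (v + v_s)/(v − v_s), so v_s = v · (f₁ − f₂)/(f₁ + f₂).
v_s = 1534 × (44238 − 43779)/(44238 + 43779) = 1534 × 459/88017 ≈ 8.0 m/s.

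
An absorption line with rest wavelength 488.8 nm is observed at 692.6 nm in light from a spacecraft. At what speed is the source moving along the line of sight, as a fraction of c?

0.335

λ'/λ₀ = 1.4169 > 1 (redshift), so the source is receding.
λ'/λ₀ = √((1 + β)/(1 − β)) for a receding source ⇒ β = (r² − 1)/(r² + 1) with r = λ'/λ₀.
β = (2.0077 − 1)/(2.0077 + 1) ≈ 0.335.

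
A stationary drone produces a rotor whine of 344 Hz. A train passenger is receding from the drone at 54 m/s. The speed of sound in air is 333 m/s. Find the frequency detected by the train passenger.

Moving observer, stationary source: f' = f · (v − v_o)/v.
f' = 344 × (333 − 54)/333 = 344 × 279/333 ≈ 288 Hz.

288 Hz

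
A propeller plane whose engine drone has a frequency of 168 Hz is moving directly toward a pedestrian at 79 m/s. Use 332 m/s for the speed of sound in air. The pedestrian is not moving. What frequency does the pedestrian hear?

Only the source moves, toward the listener, so f' = f · v/(v − v_s).
f' = 168 × 332/(332 − 79) = 168 × 332/253 ≈ 220 Hz.

220 Hz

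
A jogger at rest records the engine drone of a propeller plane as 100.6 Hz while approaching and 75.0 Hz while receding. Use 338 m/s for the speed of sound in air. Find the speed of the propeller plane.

49 m/s

f₁/f₂ = (v + v_s)/(v − v_s), so v_s = v · (f₁ − f₂)/(f₁ + f₂).
v_s = 338 × (100.6 − 75.0)/(100.6 + 75.0) = 338 × 25.6/175.6 ≈ 49 m/s.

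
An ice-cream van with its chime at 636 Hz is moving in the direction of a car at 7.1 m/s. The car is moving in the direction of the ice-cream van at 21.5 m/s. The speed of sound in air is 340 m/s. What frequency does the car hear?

With source approaching and observer approaching, f' = f · (v + v_o)/(v − v_s).
f' = 636 × (340 + 21.5)/(340 − 7.1) = 636 × 361.5/332.9 ≈ 691 Hz.

691 Hz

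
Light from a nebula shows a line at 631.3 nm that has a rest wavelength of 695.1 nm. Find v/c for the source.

λ'/λ₀ = 0.9082 < 1 (blueshift), so the source is approaching.
λ'/λ₀ = √((1 − β)/(1 + β)) for an approaching source ⇒ β = (1 − r²)/(1 + r²) with r = λ'/λ₀.
β = (1 − 0.8249)/(1 + 0.8249) ≈ 0.096.

0.096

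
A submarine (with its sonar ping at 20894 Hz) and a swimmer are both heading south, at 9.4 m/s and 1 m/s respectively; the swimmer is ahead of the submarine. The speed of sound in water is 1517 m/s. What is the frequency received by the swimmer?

21010 Hz

The swimmer is ahead, so the submarine is moving toward it while the swimmer is moving away from the submarine.
Both move, so f' = f · (v − v_o)/(v − v_s).
f' = 20894 × (1517 − 1)/(1517 − 9.4) = 20894 × 1516/1507.6 ≈ 21010 Hz.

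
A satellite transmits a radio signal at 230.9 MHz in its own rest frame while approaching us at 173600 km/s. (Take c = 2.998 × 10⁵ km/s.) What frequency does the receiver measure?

β = v/c = 173600/299800 = 0.5791.
Relativistic Doppler for frequency: f' = f₀ · √((1 + β)/(1 − β)).
f' = 230.9 × √(1.5791/0.4209) = 230.9 × 1.93680 ≈ 447.2 MHz.

447.2 MHz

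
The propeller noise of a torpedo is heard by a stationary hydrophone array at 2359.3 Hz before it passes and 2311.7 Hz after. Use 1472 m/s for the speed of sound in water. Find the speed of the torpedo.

15.0 m/s

f₁/f₂ = (v + v_s)/(v − v_s), so v_s = v · (f₁ − f₂)/(f₁ + f₂).
v_s = 1472 × (2359.3 − 2311.7)/(2359.3 + 2311.7) = 1472 × 47.6/4671.0 ≈ 15.0 m/s.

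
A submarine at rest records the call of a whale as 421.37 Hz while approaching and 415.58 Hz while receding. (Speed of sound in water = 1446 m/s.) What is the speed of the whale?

f₁/f₂ = (v + v_s)/(v − v_s), so v_s = v · (f₁ − f₂)/(f₁ + f₂).
v_s = 1446 × (421.37 − 415.58)/(421.37 + 415.58) = 1446 × 5.79/836.95 ≈ 10.0 m/s.

10.0 m/s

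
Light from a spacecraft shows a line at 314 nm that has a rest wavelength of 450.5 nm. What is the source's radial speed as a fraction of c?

0.346c

λ'/λ₀ = 0.6970 < 1 (blueshift), so the source is approaching.
λ'/λ₀ = √((1 − β)/(1 + β)) for an approaching source ⇒ β = (1 − r²)/(1 + r²) with r = λ'/λ₀.
β = (1 − 0.4858)/(1 + 0.4858) ≈ 0.346.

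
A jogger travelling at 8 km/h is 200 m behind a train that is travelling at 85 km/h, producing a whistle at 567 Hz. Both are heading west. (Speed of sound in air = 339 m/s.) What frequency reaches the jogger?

534 Hz

85 km/h = 23.61 m/s; 8 km/h = 2.222 m/s.
The jogger is behind, so the train is moving away from it while the jogger is moving toward the train.
Both move, so f' = f · (v + v_o)/(v + v_s).
f' = 567 × (339 + 2.222)/(339 + 23.61) = 567 × 341.22/362.61 ≈ 534 Hz.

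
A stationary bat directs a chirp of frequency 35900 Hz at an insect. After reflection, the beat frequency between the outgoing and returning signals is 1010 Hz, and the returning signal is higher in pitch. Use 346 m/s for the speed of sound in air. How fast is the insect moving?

4.8 m/s

Double Doppler shift off a moving reflector: f₂ = f₀ · (v + u)/(v − u) (u > 0 toward emitter).
Returning signal is higher, so f₂ = f₀ + Δf = 35900 + 1010 = 36910 Hz.
Rearranging, u = v · (f₂ − f₀)/(f₂ + f₀) = 346 × 1010/72810 ≈ 4.8 m/s.
So the insect is moving at 4.8 m/s toward the emitter.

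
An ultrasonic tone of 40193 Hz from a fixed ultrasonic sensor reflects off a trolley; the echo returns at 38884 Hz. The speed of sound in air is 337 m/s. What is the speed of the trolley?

Double Doppler shift off a moving reflector: f₂ = f₀ · (v + u)/(v − u) (u > 0 toward emitter).
Rearranging, u = v · (f₂ − f₀)/(f₂ + f₀) = 337 × -1309/79077 ≈ -5.6 m/s.
So the trolley is moving at 5.6 m/s away from the emitter.

5.6 m/s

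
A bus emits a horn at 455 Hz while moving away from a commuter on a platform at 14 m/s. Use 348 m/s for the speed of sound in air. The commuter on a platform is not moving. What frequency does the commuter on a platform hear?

437 Hz

Moving source, stationary observer: f' = f · v/(v + v_s) since the source is receding.
f' = 455 × 348/(348 + 14) = 455 × 348/362 ≈ 437 Hz.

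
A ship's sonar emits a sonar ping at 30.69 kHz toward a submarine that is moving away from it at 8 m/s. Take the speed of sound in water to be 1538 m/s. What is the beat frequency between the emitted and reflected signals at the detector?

The submarine first receives the wave as a moving observer: f₁ = f₀ · (v − u)/v = 30.69 × (1538 − 8)/1538 ≈ 30.530 kHz.
The reflection then acts as a moving source: f₂ = f₁ · v/(v + u) ≈ 30.372 kHz.
Equivalently f₂ = f₀ · (v − u)/(v + u).
Beat frequency (with f₀ = 30690 Hz): |f₂ − f₀| = 2u·f₀/(v + u) = 2 × 8 × 30690/1546 ≈ 318 Hz.

318 Hz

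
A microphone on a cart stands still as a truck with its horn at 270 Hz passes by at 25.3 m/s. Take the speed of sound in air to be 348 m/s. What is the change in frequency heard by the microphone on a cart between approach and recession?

Approaching: f₁ = f · v/(v − v_s) = 270 × 348/322.7 ≈ 291.2 Hz.
Receding: f₂ = f · v/(v + v_s) = 270 × 348/373.3 ≈ 251.7 Hz.
Drop: f₁ − f₂ = 2f·v·v_s/(v² − v_s²) = 2 × 270 × 348 × 25.3/(348² − 25.3²) ≈ 39.5 Hz.

39.5 Hz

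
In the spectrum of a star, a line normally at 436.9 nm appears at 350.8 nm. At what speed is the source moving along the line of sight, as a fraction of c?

λ'/λ₀ = 0.8029 < 1 (blueshift), so the source is approaching.
λ'/λ₀ = √((1 − β)/(1 + β)) for an approaching source ⇒ β = (1 − r²)/(1 + r²) with r = λ'/λ₀.
β = (1 − 0.6447)/(1 + 0.6447) ≈ 0.216.

0.216c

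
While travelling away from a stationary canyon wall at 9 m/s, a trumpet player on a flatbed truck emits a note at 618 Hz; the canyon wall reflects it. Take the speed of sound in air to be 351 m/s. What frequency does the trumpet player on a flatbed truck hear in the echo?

The canyon wall receives the sound from a moving source: f₁ = f₀ · v/(v + v_e) = 618 × 351/360 ≈ 603 Hz.
On the return leg the trumpet player on a flatbed truck is a moving observer: f₂ = f₁ · (v − v_e)/v = 603 × 342/351 ≈ 587 Hz.
Equivalently f₂ = f₀ · (v − v_e)/(v + v_e).

587 Hz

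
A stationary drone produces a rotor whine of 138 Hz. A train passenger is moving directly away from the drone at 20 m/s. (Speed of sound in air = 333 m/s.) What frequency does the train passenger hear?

Moving observer, stationary source: f' = f · (v − v_o)/v.
f' = 138 × (333 − 20)/333 = 138 × 313/333 ≈ 130 Hz.

130 Hz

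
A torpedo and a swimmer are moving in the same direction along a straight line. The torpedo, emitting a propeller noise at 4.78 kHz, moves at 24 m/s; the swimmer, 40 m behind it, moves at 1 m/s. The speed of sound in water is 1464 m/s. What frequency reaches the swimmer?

4.71 kHz

The swimmer is behind, so the torpedo is moving away from it while the swimmer is moving toward the torpedo.
Both move, so f' = f · (v + v_o)/(v + v_s).
f' = 4.78 × (1464 + 1)/(1464 + 24) = 4.78 × 1465/1488 ≈ 4.71 kHz.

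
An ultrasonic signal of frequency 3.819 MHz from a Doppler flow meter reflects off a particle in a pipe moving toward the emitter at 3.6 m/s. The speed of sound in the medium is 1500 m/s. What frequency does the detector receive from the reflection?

3.837 MHz

The particle in a pipe first receives the wave as a moving observer: f₁ = f₀ · (v + u)/v = 3.819 × (1500 + 3.6)/1500 ≈ 3.828 MHz.
The reflection then acts as a moving source: f₂ = f₁ · v/(v − u) ≈ 3.837 MHz.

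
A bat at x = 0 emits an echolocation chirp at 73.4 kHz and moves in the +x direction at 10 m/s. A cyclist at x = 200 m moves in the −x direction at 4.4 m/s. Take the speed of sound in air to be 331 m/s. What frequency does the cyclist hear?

76.7 kHz

The observer lies on the +x side, so the source is heading toward the observer and the observer is heading toward the source.
With source approaching and observer approaching, f' = f · (v + v_o)/(v − v_s).
f' = 73.4 × (331 + 4.4)/(331 − 10) = 73.4 × 335.4/321 ≈ 76.7 kHz.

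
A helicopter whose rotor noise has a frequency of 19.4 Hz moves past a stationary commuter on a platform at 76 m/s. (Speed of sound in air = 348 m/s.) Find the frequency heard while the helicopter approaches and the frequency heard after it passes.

24.8 Hz approaching; 15.9 Hz receding

Approaching: f₁ = f · v/(v − v_s) = 19.4 × 348/272 ≈ 24.8 Hz.
Receding: f₂ = f · v/(v + v_s) = 19.4 × 348/424 ≈ 15.9 Hz.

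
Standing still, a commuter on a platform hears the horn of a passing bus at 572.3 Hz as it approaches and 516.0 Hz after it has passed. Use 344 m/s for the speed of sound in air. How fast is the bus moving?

f₁/f₂ = (v + v_s)/(v − v_s), so v_s = v · (f₁ − f₂)/(f₁ + f₂).
v_s = 344 × (572.3 − 516.0)/(572.3 + 516.0) = 344 × 56.3/1088.3 ≈ 17.8 m/s.

17.8 m/s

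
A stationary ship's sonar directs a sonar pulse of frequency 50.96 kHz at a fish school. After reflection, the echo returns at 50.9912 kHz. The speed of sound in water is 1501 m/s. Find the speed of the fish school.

0.46 m/s

Double Doppler shift off a moving reflector: f₂ = f₀ · (v + u)/(v − u) (u > 0 toward emitter).
Rearranging, u = v · (f₂ − f₀)/(f₂ + f₀) = 1501 × 0.0312/101.9512 ≈ 0.46 m/s.
So the fish school is moving at 0.46 m/s toward the emitter.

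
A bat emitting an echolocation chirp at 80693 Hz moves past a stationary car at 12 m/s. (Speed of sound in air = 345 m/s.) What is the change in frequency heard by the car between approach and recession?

Approaching: f₁ = f · v/(v − v_s) = 80693 × 345/333 ≈ 83601 Hz.
Receding: f₂ = f · v/(v + v_s) = 80693 × 345/357 ≈ 77981 Hz.
Drop: f₁ − f₂ = 2f·v·v_s/(v² − v_s²) = 2 × 80693 × 345 × 12/(345² − 12²) ≈ 5620 Hz.

5620 Hz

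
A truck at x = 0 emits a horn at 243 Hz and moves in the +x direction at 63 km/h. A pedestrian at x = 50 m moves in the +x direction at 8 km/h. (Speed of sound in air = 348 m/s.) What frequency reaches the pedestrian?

254 Hz

63 km/h = 17.5 m/s; 8 km/h = 2.222 m/s.
The observer lies on the +x side, so the source is heading toward the observer and the observer is heading away from the source.
Both move, so f' = f · (v − v_o)/(v − v_s).
f' = 243 × (348 − 2.222)/(348 − 17.5) = 243 × 345.78/330.5 ≈ 254 Hz.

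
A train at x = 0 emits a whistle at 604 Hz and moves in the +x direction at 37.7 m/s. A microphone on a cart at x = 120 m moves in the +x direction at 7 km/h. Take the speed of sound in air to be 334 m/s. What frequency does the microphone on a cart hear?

7 km/h = 1.944 m/s.
The observer lies on the +x side, so the source is heading toward the observer and the observer is heading away from the source.
With source approaching and observer receding, f' = f · (v − v_o)/(v − v_s).
f' = 604 × (334 − 1.944)/(334 − 37.7) = 604 × 332.06/296.3 ≈ 677 Hz.

677 Hz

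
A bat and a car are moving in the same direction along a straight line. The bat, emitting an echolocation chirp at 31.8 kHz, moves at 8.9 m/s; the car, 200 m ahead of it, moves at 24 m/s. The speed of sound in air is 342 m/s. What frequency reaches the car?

30.4 kHz

The car is ahead, so the bat is moving toward it while the car is moving away from the bat.
Both move, so f' = f · (v − v_o)/(v − v_s).
f' = 31.8 × (342 − 24)/(342 − 8.9) = 31.8 × 318/333.1 ≈ 30.4 kHz.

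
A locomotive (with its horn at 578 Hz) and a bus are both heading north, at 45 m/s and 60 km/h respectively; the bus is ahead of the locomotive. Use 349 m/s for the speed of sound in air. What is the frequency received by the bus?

632 Hz

60 km/h = 16.67 m/s.
The bus is ahead, so the locomotive is moving toward it while the bus is moving away from the locomotive.
Both move, so f' = f · (v − v_o)/(v − v_s).
f' = 578 × (349 − 16.67)/(349 − 45) = 578 × 332.33/304 ≈ 632 Hz.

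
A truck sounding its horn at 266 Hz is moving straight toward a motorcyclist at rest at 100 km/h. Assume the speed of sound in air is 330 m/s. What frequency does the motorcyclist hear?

100 km/h = 27.78 m/s.
With the source moving toward a stationary observer, f' = f · v/(v − v_s).
f' = 266 × 330/(330 − 27.78) = 266 × 330/302.2 ≈ 290 Hz.

290 Hz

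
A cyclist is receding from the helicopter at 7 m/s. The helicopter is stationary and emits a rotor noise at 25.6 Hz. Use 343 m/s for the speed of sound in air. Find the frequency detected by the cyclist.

Only the observer moves, away from the source, so f' = f · (v − v_o)/v.
f' = 25.6 × (343 − 7)/343 = 25.6 × 336/343 ≈ 25.1 Hz.

25.1 Hz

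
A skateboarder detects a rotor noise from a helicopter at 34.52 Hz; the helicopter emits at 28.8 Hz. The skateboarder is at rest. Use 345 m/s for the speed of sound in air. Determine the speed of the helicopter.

f' > f, so the helicopter is approaching.
f' = f · v/(v − v_s) ⇒ v_s = v · |1 − f/f'|.
v_s = 345 × |1 − 28.8/34.52| = 345 × 0.1657 ≈ 57 m/s.

57 m/s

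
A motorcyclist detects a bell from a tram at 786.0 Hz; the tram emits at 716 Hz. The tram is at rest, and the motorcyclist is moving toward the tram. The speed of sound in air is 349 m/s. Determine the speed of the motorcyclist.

f' = f · (v + v_o)/v ⇒ v_o = v · |f'/f − 1|.
v_o = 349 × |786.0/716 − 1| = 349 × 0.09777 ≈ 34 m/s.

34 m/s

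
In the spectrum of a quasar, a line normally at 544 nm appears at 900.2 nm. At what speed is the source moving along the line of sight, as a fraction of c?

0.465

λ'/λ₀ = 1.6548 > 1 (redshift), so the source is receding.
λ'/λ₀ = √((1 + β)/(1 − β)) for a receding source ⇒ β = (r² − 1)/(r² + 1) with r = λ'/λ₀.
β = (2.7383 − 1)/(2.7383 + 1) ≈ 0.465.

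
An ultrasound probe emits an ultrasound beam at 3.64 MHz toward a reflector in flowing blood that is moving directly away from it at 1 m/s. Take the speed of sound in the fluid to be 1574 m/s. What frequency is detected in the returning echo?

At the reflector in flowing blood (a moving observer), f₁ = f₀ · (v − u)/v = 3.64 × 1573/1574 ≈ 3.638 MHz.
The reflection then acts as a moving source: f₂ = f₁ · v/(v + u) ≈ 3.635 MHz.

3.635 MHz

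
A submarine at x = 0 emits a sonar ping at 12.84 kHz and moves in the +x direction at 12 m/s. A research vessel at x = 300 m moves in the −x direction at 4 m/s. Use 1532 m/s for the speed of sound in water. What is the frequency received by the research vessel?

The observer lies on the +x side, so the source is heading toward the observer and the observer is heading toward the source.
Both move, so f' = f · (v + v_o)/(v − v_s).
f' = 12.84 × (1532 + 4)/(1532 − 12) = 12.84 × 1536/1520 ≈ 12.98 kHz.

12.98 kHz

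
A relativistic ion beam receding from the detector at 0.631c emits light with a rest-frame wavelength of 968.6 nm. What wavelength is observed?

Relativistic Doppler for wavelength: λ' = λ₀ · √((1 + β)/(1 − β)).
λ' = 968.6 × √(1.6310/0.3690) = 968.6 × 2.10239 ≈ 2036.4 nm.

2036.4 nm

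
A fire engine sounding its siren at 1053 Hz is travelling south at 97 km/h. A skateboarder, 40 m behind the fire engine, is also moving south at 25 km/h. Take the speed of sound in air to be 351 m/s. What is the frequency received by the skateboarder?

97 km/h = 26.94 m/s; 25 km/h = 6.944 m/s.
The skateboarder is behind, so the fire engine is moving away from it while the skateboarder is moving toward the fire engine.
Both move, so f' = f · (v + v_o)/(v + v_s).
f' = 1053 × (351 + 6.944)/(351 + 26.94) = 1053 × 357.94/377.94 ≈ 997 Hz.

997 Hz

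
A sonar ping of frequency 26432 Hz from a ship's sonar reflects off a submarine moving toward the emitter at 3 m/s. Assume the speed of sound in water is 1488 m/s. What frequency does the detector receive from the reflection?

26539 Hz

At the submarine (a moving observer), f₁ = f₀ · (v + u)/v = 26432 × 1491/1488 ≈ 26485 Hz.
The reflection then acts as a moving source: f₂ = f₁ · v/(v − u) ≈ 26539 Hz.
Equivalently f₂ = f₀ · (v + u)/(v − u).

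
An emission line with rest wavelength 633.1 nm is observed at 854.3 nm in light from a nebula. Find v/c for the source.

λ'/λ₀ = 1.3494 > 1 (redshift), so the source is receding.
λ'/λ₀ = √((1 + β)/(1 − β)) for a receding source ⇒ β = (r² − 1)/(r² + 1) with r = λ'/λ₀.
β = (1.8209 − 1)/(1.8209 + 1) ≈ 0.291.

0.291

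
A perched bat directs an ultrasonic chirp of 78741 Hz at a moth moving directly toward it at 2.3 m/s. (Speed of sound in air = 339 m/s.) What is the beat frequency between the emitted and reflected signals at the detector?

The moth first receives the wave as a moving observer: f₁ = f₀ · (v + u)/v = 78741 × (339 + 2.3)/339 ≈ 79275 Hz.
On reflection it acts as a source moving toward the stationary detector: f₂ = f₁ · v/(v − u) = 79275 × 339/336.7 ≈ 79817 Hz.
Equivalently f₂ = f₀ · (v + u)/(v − u).
Beat frequency: |f₂ − f₀| = 2u·f₀/(v − u) = 2 × 2.3 × 78741/336.7 ≈ 1076 Hz.

1076 Hz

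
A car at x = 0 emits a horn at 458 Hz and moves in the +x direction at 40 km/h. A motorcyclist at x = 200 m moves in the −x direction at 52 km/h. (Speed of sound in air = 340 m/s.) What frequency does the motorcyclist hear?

40 km/h = 11.11 m/s; 52 km/h = 14.44 m/s.
The observer lies on the +x side, so the source is heading toward the observer and the observer is heading toward the source.
With source approaching and observer approaching, f' = f · (v + v_o)/(v − v_s).
f' = 458 × (340 + 14.44)/(340 − 11.11) = 458 × 354.44/328.89 ≈ 494 Hz.

494 Hz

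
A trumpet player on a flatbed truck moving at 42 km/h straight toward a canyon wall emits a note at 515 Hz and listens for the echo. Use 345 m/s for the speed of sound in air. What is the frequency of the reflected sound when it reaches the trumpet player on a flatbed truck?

42 km/h = 11.67 m/s.
The canyon wall receives the sound from a moving source: f₁ = f₀ · v/(v − v_e) = 515 × 345/333.33 ≈ 533 Hz.
On the return leg the trumpet player on a flatbed truck is a moving observer: f₂ = f₁ · (v + v_e)/v = 533 × 356.67/345 ≈ 551 Hz.

551 Hz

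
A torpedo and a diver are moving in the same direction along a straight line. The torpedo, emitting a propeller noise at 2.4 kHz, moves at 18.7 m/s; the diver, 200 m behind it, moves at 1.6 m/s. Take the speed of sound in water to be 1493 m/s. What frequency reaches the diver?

The diver is behind, so the torpedo is moving away from it while the diver is moving toward the torpedo.
General Doppler shift: f' = f · (v + v_o)/(v + v_s).
f' = 2.4 × (1493 + 1.6)/(1493 + 18.7) = 2.4 × 1494.6/1511.7 ≈ 2.37 kHz.

2.37 kHz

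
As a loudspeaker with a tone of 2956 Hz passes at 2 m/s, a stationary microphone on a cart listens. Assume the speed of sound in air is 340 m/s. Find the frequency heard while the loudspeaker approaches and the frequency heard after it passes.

2973 Hz approaching; 2939 Hz receding

Approaching: f₁ = f · v/(v − v_s) = 2956 × 340/338 ≈ 2973 Hz.
Receding: f₂ = f · v/(v + v_s) = 2956 × 340/342 ≈ 2939 Hz.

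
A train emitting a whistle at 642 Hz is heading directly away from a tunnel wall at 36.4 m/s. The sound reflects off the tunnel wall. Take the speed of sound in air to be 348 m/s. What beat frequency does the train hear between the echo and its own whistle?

The tunnel wall receives the sound from a moving source: f₁ = f₀ · v/(v + v_e) = 642 × 348/384.4 ≈ 581.2 Hz.
On the return leg the train is a moving observer: f₂ = f₁ · (v − v_e)/v = 581.2 × 311.6/348 ≈ 520.4 Hz.
Beat against the emitted tone: |f₂ − f₀| = 2v_e·f₀/(v + v_e) = 2 × 36.4 × 642/384.4 ≈ 122 Hz.

122 Hz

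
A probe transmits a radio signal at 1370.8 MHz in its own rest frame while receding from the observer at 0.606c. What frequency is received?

679.0 MHz

Relativistic Doppler for frequency: f' = f₀ · √((1 − β)/(1 + β)).
f' = 1370.8 × √(0.3940/1.6060) = 1370.8 × 0.49531 ≈ 679.0 MHz.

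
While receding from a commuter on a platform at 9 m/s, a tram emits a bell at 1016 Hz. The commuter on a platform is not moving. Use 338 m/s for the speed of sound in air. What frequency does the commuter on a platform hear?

Only the source moves, away from the listener, so f' = f · v/(v + v_s).
f' = 1016 × 338/(338 + 9) = 1016 × 338/347 ≈ 990 Hz.

990 Hz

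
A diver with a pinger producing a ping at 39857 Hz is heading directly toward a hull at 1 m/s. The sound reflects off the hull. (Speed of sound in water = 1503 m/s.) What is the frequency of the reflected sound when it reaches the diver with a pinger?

The hull receives the sound from a moving source: f₁ = f₀ · v/(v − v_e) = 39857 × 1503/1502 ≈ 39884 Hz.
On the return leg the diver with a pinger is a moving observer: f₂ = f₁ · (v + v_e)/v = 39884 × 1504/1503 ≈ 39910 Hz.

39910 Hz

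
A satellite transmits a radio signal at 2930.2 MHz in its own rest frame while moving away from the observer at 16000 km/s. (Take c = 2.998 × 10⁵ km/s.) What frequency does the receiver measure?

β = v/c = 16000/299800 = 0.0534.
Relativistic Doppler for frequency: f' = f₀ · √((1 − β)/(1 + β)).
f' = 2930.2 × √(0.9466/1.0534) = 2930.2 × 0.94798 ≈ 2777.8 MHz.

2777.8 MHz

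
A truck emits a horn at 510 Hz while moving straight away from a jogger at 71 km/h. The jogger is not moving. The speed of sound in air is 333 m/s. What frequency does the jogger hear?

71 km/h = 19.72 m/s.
With the source moving away from a stationary observer, f' = f · v/(v + v_s).
f' = 510 × 333/(333 + 19.72) = 510 × 333/352.7 ≈ 481 Hz.

481 Hz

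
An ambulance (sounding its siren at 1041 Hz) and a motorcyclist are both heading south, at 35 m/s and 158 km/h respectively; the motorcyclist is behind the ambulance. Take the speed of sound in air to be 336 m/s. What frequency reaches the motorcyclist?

158 km/h = 43.89 m/s.
The motorcyclist is behind, so the ambulance is moving away from it while the motorcyclist is moving toward the ambulance.
Both move, so f' = f · (v + v_o)/(v + v_s).
f' = 1041 × (336 + 43.89)/(336 + 35) = 1041 × 379.89/371 ≈ 1066 Hz.

1066 Hz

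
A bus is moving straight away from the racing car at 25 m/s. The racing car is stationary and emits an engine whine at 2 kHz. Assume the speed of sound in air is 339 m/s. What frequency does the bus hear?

1.853 kHz

Moving observer, stationary source: f' = f · (v − v_o)/v.
f' = 2 × (339 − 25)/339 = 2 × 314/339 ≈ 1.853 kHz.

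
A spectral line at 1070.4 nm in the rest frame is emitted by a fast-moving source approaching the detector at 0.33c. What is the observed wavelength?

Relativistic Doppler for wavelength: λ' = λ₀ · √((1 − β)/(1 + β)).
λ' = 1070.4 × √(0.6700/1.3300) = 1070.4 × 0.70976 ≈ 759.7 nm.

759.7 nm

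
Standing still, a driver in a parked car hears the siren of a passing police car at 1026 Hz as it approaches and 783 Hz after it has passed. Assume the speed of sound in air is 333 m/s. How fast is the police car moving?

f₁/f₂ = (v + v_s)/(v − v_s), so v_s = v · (f₁ − f₂)/(f₁ + f₂).
v_s = 333 × (1026 − 783)/(1026 + 783) = 333 × 243/1809 ≈ 45 m/s.

45 m/s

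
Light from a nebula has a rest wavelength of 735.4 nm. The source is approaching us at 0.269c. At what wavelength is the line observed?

558.2 nm

Relativistic Doppler for wavelength: λ' = λ₀ · √((1 − β)/(1 + β)).
λ' = 735.4 × √(0.7310/1.2690) = 735.4 × 0.75898 ≈ 558.2 nm.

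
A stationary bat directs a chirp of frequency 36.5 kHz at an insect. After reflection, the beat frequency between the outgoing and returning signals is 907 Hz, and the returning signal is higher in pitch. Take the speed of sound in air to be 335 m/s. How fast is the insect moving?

4.1 m/s

Double Doppler shift off a moving reflector: f₂ = f₀ · (v + u)/(v − u) (u > 0 toward emitter).
Returning signal is higher, so f₂ = f₀ + Δf = 36500 + 907 = 37407 Hz.
Rearranging, u = v · (f₂ − f₀)/(f₂ + f₀) = 335 × 907/73907 ≈ 4.1 m/s.
So the insect is moving at 4.1 m/s toward the emitter.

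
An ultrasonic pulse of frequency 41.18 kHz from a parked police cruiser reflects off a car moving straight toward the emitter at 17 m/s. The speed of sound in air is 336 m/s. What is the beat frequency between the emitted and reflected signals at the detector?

At the car (a moving observer), f₁ = f₀ · (v + u)/v = 41.18 × 353/336 ≈ 43.26 kHz.
On reflection it acts as a source moving toward the stationary detector: f₂ = f₁ · v/(v − u) = 43.26 × 336/319 ≈ 45.57 kHz.
Beat frequency (with f₀ = 41180 Hz): |f₂ − f₀| = 2u·f₀/(v − u) = 2 × 17 × 41180/319 ≈ 4389 Hz.

4389 Hz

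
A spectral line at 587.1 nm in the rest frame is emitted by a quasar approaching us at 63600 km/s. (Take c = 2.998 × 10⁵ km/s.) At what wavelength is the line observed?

β = v/c = 63600/299800 = 0.2121.
Relativistic Doppler for wavelength: λ' = λ₀ · √((1 − β)/(1 + β)).
λ' = 587.1 × √(0.7879/1.2121) = 587.1 × 0.80621 ≈ 473.3 nm.

473.3 nm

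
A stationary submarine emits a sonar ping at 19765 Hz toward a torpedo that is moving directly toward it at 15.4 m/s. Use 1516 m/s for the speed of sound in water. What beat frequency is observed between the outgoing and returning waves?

406 Hz

The torpedo first receives the wave as a moving observer: f₁ = f₀ · (v + u)/v = 19765 × (1516 + 15.4)/1516 ≈ 19966 Hz.
On reflection it acts as a source moving toward the stationary detector: f₂ = f₁ · v/(v − u) = 19966 × 1516/1500.6 ≈ 20171 Hz.
Equivalently f₂ = f₀ · (v + u)/(v − u).
Beat frequency: |f₂ − f₀| = 2u·f₀/(v − u) = 2 × 15.4 × 19765/1500.6 ≈ 406 Hz.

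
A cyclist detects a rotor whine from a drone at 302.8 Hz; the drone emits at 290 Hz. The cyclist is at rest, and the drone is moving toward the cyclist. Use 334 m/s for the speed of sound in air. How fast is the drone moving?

14.1 m/s

f' = f · v/(v − v_s) ⇒ v_s = v · |1 − f/f'|.
v_s = 334 × |1 − 290/302.8| = 334 × 0.04227 ≈ 14.1 m/s.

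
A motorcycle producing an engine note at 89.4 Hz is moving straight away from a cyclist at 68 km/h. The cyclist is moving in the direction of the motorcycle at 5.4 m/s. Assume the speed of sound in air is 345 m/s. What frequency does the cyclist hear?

86 Hz

68 km/h = 18.89 m/s.
General Doppler shift: f' = f · (v + v_o)/(v + v_s).
f' = 89.4 × (345 + 5.4)/(345 + 18.89) = 89.4 × 350.4/363.89 ≈ 86 Hz.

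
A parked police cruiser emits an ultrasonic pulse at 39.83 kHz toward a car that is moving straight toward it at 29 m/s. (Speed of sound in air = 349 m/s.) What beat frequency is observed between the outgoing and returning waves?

At the car (a moving observer), f₁ = f₀ · (v + u)/v = 39.83 × 378/349 ≈ 43.14 kHz.
The reflection then acts as a moving source: f₂ = f₁ · v/(v − u) ≈ 47.05 kHz.
Beat frequency (with f₀ = 39830 Hz): |f₂ − f₀| = 2u·f₀/(v − u) = 2 × 29 × 39830/320 ≈ 7219 Hz.

7219 Hz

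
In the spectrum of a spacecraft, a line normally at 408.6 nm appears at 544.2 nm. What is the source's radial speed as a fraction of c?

0.279

λ'/λ₀ = 1.3319 > 1 (redshift), so the source is receding.
λ'/λ₀ = √((1 + β)/(1 − β)) for a receding source ⇒ β = (r² − 1)/(r² + 1) with r = λ'/λ₀.
β = (1.7739 − 1)/(1.7739 + 1) ≈ 0.279.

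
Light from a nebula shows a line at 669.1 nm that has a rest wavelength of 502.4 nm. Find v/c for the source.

0.279

λ'/λ₀ = 1.3318 > 1 (redshift), so the source is receding.
λ'/λ₀ = √((1 + β)/(1 − β)) for a receding source ⇒ β = (r² − 1)/(r² + 1) with r = λ'/λ₀.
β = (1.7737 − 1)/(1.7737 + 1) ≈ 0.279.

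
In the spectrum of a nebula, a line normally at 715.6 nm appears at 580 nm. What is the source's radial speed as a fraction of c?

λ'/λ₀ = 0.8105 < 1 (blueshift), so the source is approaching.
λ'/λ₀ = √((1 − β)/(1 + β)) for an approaching source ⇒ β = (1 − r²)/(1 + r²) with r = λ'/λ₀.
β = (1 − 0.6569)/(1 + 0.6569) ≈ 0.207.

0.207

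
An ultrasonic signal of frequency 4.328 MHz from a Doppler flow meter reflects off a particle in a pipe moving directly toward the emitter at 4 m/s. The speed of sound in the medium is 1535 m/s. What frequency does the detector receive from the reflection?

The particle in a pipe first receives the wave as a moving observer: f₁ = f₀ · (v + u)/v = 4.328 × (1535 + 4)/1535 ≈ 4.339 MHz.
On reflection it acts as a source moving toward the stationary detector: f₂ = f₁ · v/(v − u) = 4.339 × 1535/1531 ≈ 4.351 MHz.
Equivalently f₂ = f₀ · (v + u)/(v − u).

4.351 MHz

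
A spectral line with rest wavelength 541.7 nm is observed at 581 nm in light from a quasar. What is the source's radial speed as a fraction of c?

λ'/λ₀ = 1.0725 > 1 (redshift), so the source is receding.
λ'/λ₀ = √((1 + β)/(1 − β)) for a receding source ⇒ β = (r² − 1)/(r² + 1) with r = λ'/λ₀.
β = (1.1504 − 1)/(1.1504 + 1) ≈ 0.070.

0.070c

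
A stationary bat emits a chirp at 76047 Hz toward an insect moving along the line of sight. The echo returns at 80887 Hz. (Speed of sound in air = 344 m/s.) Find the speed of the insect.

10.6 m/s

Double Doppler shift off a moving reflector: f₂ = f₀ · (v + u)/(v − u) (u > 0 toward emitter).
Rearranging, u = v · (f₂ − f₀)/(f₂ + f₀) = 344 × 4840/156934 ≈ 10.6 m/s.
So the insect is moving at 10.6 m/s toward the emitter.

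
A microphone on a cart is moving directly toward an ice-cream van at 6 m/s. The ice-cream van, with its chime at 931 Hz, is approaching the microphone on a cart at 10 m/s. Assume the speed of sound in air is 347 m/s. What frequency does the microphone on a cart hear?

With source approaching and observer approaching, f' = f · (v + v_o)/(v − v_s).
f' = 931 × (347 + 6)/(347 − 10) = 931 × 353/337 ≈ 975 Hz.

975 Hz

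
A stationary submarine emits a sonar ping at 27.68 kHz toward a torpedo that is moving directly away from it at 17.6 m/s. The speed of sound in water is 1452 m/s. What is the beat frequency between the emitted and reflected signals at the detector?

The torpedo first receives the wave as a moving observer: f₁ = f₀ · (v − u)/v = 27.68 × (1452 − 17.6)/1452 ≈ 27.344 kHz.
The reflection then acts as a moving source: f₂ = f₁ · v/(v + u) ≈ 27.017 kHz.
Beat frequency (with f₀ = 27680 Hz): |f₂ − f₀| = 2u·f₀/(v + u) = 2 × 17.6 × 27680/1469.6 ≈ 663 Hz.

663 Hz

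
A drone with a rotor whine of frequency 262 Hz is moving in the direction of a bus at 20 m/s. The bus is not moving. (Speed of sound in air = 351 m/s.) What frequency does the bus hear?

Only the source moves, toward the listener, so f' = f · v/(v − v_s).
f' = 262 × 351/(351 − 20) = 262 × 351/331 ≈ 278 Hz.

278 Hz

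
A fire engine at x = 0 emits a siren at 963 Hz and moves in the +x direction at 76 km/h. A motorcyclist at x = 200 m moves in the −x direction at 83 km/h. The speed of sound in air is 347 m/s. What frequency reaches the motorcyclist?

76 km/h = 21.11 m/s; 83 km/h = 23.06 m/s.
The observer lies on the +x side, so the source is heading toward the observer and the observer is heading toward the source.
With source approaching and observer approaching, f' = f · (v + v_o)/(v − v_s).
f' = 963 × (347 + 23.06)/(347 − 21.11) = 963 × 370.06/325.89 ≈ 1094 Hz.

1094 Hz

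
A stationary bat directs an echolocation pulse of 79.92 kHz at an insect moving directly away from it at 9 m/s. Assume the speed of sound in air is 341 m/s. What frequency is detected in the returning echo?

75.8 kHz

At the insect (a moving observer), f₁ = f₀ · (v − u)/v = 79.92 × 332/341 ≈ 77.8 kHz.
On reflection it acts as a source moving away from the stationary detector: f₂ = f₁ · v/(v + u) = 77.8 × 341/350 ≈ 75.8 kHz.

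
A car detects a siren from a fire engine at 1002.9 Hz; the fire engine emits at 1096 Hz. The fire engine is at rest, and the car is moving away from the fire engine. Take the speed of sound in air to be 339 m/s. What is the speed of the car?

29 m/s

f' = f · (v − v_o)/v ⇒ v_o = v · |f'/f − 1|.
v_o = 339 × |1002.9/1096 − 1| = 339 × 0.08495 ≈ 29 m/s.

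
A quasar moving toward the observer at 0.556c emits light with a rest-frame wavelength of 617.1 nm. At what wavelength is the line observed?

Relativistic Doppler for wavelength: λ' = λ₀ · √((1 − β)/(1 + β)).
λ' = 617.1 × √(0.4440/1.5560) = 617.1 × 0.53418 ≈ 329.6 nm.

329.6 nm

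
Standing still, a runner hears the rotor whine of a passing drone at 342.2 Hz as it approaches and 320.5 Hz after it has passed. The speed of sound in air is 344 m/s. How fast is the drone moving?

f₁/f₂ = (v + v_s)/(v − v_s), so v_s = v · (f₁ − f₂)/(f₁ + f₂).
v_s = 344 × (342.2 − 320.5)/(342.2 + 320.5) = 344 × 21.7/662.7 ≈ 11.3 m/s.

11.3 m/s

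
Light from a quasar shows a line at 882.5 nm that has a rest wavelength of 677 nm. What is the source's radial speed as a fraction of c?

0.259c

λ'/λ₀ = 1.3035 > 1 (redshift), so the source is receding.
λ'/λ₀ = √((1 + β)/(1 − β)) for a receding source ⇒ β = (r² − 1)/(r² + 1) with r = λ'/λ₀.
β = (1.6992 − 1)/(1.6992 + 1) ≈ 0.259.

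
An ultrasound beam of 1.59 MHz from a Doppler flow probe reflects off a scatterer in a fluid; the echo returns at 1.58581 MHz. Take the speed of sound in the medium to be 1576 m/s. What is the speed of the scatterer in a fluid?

Double Doppler shift off a moving reflector: f₂ = f₀ · (v + u)/(v − u) (u > 0 toward emitter).
Rearranging, u = v · (f₂ − f₀)/(f₂ + f₀) = 1576 × -0.00419/3.17581 ≈ -2.08 m/s.
So the scatterer in a fluid is moving at 2.08 m/s away from the emitter.

2.08 m/s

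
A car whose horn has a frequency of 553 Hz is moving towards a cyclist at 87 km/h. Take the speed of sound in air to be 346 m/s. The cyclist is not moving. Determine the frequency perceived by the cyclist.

87 km/h = 24.17 m/s.
With the source moving toward a stationary observer, f' = f · v/(v − v_s).
f' = 553 × 346/(346 − 24.17) = 553 × 346/321.8 ≈ 595 Hz.

595 Hz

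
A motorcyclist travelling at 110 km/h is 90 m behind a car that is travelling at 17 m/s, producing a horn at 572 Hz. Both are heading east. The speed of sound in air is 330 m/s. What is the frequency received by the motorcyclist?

110 km/h = 30.56 m/s.
The motorcyclist is behind, so the car is moving away from it while the motorcyclist is moving toward the car.
Both move, so f' = f · (v + v_o)/(v + v_s).
f' = 572 × (330 + 30.56)/(330 + 17) = 572 × 360.56/347 ≈ 594 Hz.

594 Hz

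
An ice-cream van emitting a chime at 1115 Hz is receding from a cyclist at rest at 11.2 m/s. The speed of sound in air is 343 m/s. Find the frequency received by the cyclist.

1080 Hz

Only the source moves, away from the listener, so f' = f · v/(v + v_s).
f' = 1115 × 343/(343 + 11.2) = 1115 × 343/354.2 ≈ 1080 Hz.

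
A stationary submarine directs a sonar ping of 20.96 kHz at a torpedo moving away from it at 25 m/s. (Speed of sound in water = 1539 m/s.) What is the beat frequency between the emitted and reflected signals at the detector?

670 Hz

At the torpedo (a moving observer), f₁ = f₀ · (v − u)/v = 20.96 × 1514/1539 ≈ 20.620 kHz.
The reflection then acts as a moving source: f₂ = f₁ · v/(v + u) ≈ 20.290 kHz.
Beat frequency (with f₀ = 20960 Hz): |f₂ − f₀| = 2u·f₀/(v + u) = 2 × 25 × 20960/1564 ≈ 670 Hz.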